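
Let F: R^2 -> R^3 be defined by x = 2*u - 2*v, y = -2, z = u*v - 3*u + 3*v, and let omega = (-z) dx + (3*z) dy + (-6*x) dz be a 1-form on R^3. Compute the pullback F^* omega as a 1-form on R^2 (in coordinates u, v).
F^* omega = (-14*u*v + 42*u + 12*v^2 - 42*v) du + (-12*u^2 + 14*u*v - 42*u + 42*v) dv

Using F^*(f dg) = (f ∘ F) d(g ∘ F), substitute each coordinate x_i by F_i(u, v) in f_i, and replace dx_i by d F_i = (∂F_i/∂u) du + (∂F_i/∂v) dv.
  For the x component: f_1(F) = -u*v + 3*u - 3*v; d F_1 = (2) du + (-2) dv
  For the y component: f_2(F) = 3*u*v - 9*u + 9*v; d F_2 = (0) du + (0) dv
  For the z component: f_3(F) = -12*u + 12*v; d F_3 = (v - 3) du + (u + 3) dv
Combining and collecting du, dv coefficients:
  coeff of du: -14*u*v + 42*u + 12*v^2 - 42*v
  coeff of dv: -12*u^2 + 14*u*v - 42*u + 42*v
F^* omega = (-14*u*v + 42*u + 12*v^2 - 42*v) du + (-12*u^2 + 14*u*v - 42*u + 42*v) dv.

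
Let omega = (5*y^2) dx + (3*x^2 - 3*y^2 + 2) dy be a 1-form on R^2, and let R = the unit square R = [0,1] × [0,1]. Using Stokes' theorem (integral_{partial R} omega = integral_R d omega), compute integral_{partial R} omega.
integral_(partial R) omega = -2

Stokes: integral_partial_R omega = integral_R d omega with d omega = (∂Q/∂x - ∂P/∂y) dx ∧ dy.
  ∂Q/∂x = 6*x
  ∂P/∂y = 10*y
  integrand = ∂Q/∂x - ∂P/∂y = 6*x - 10*y.
Integrating over R: integral_0^1 integral_0^1 (6*x - 10*y) dx dy = -2.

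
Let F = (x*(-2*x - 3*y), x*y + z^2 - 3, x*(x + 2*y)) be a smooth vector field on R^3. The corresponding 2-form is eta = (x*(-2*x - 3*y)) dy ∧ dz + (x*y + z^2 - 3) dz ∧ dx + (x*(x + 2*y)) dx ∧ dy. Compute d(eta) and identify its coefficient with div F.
d(eta) = (-3*x - 3*y) dx ∧ dy ∧ dz; div F = -3*x - 3*y

For a 2-form in R^3 of the form above, applying d gives a 3-form with coefficient ∂P/∂x + ∂Q/∂y + ∂R/∂z:
  ∂P/∂x = -4*x - 3*y
  ∂Q/∂y = x
  ∂R/∂z = 0
Sum = -3*x - 3*y, which is exactly div F.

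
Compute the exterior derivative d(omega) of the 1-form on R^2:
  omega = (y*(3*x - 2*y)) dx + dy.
d(omega) = (-3*x + 4*y) dx ∧ dy

For a 1-form omega = sum_i f_i dx_i, the exterior derivative is
  d(omega) = sum_{i < j} (∂f_j/∂x_i - ∂f_i/∂x_j) dx_i ∧ dx_j.
  coefficient of dx ∧ dy: ∂f_2/∂x - ∂f_1/∂y = ∂(1)/∂x - ∂(y*(3*x - 2*y))/∂y = -3*x + 4*y
Assembling: d(omega) = (-3*x + 4*y) dx ∧ dy.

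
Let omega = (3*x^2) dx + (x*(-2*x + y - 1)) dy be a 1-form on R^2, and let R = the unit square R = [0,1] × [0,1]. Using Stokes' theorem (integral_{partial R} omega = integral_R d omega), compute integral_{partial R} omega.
integral_(partial R) omega = -5/2

Stokes: integral_partial_R omega = integral_R d omega with d omega = (∂Q/∂x - ∂P/∂y) dx ∧ dy.
  ∂Q/∂x = -4*x + y - 1
  ∂P/∂y = 0
  integrand = ∂Q/∂x - ∂P/∂y = -4*x + y - 1.
Integrating over R: integral_0^1 integral_0^1 (-4*x + y - 1) dx dy = -5/2.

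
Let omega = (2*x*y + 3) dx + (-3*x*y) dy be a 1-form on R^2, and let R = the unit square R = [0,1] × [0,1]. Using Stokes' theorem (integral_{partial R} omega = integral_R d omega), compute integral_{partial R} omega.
integral_(partial R) omega = -5/2

Stokes: integral_partial_R omega = integral_R d omega with d omega = (∂Q/∂x - ∂P/∂y) dx ∧ dy.
  ∂Q/∂x = -3*y
  ∂P/∂y = 2*x
  integrand = ∂Q/∂x - ∂P/∂y = -2*x - 3*y.
Integrating over R: integral_0^1 integral_0^1 (-2*x - 3*y) dx dy = -5/2.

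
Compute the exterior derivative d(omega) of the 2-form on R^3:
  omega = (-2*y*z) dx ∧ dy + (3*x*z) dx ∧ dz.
d(omega) = (-2*y) dx ∧ dy ∧ dz

For a 2-form omega = sum_{i<j} g_{ij} dx_i ∧ dx_j, the exterior derivative is
  d(omega) = sum_{i<j} d(g_{ij}) ∧ dx_i ∧ dx_j = sum_{i<j, k} (∂g_{ij}/∂x_k) dx_k ∧ dx_i ∧ dx_j.
Expand each term, using dx_k ∧ dx_i ∧ dx_j = sgn(permutation) dx_{(a)} ∧ dx_{(b)} ∧ dx_{(c)} with (a < b < c) sorted:
  d(-2*y*z) includes (∂/∂z)(-2*y*z) dz = (-2*y) dz, which multiplied by dx ∧ dy gives (-2*y) dx ∧ dy ∧ dz
Collecting like 3-forms: d(omega) = (-2*y) dx ∧ dy ∧ dz.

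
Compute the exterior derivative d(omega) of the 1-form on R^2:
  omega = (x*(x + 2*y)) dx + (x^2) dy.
d(omega) = 0

For a 1-form omega = sum_i f_i dx_i, the exterior derivative is
  d(omega) = sum_{i < j} (∂f_j/∂x_i - ∂f_i/∂x_j) dx_i ∧ dx_j.

Assembling: d(omega) = 0.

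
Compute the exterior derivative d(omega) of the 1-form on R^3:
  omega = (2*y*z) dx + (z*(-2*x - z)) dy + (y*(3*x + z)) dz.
d(omega) = (-4*z) dx ∧ dy + (y) dx ∧ dz + (5*x + 3*z) dy ∧ dz

For a 1-form omega = sum_i f_i dx_i, the exterior derivative is
  d(omega) = sum_{i < j} (∂f_j/∂x_i - ∂f_i/∂x_j) dx_i ∧ dx_j.
  coefficient of dx ∧ dy: ∂f_2/∂x - ∂f_1/∂y = ∂(z*(-2*x - z))/∂x - ∂(2*y*z)/∂y = -4*z
  coefficient of dx ∧ dz: ∂f_3/∂x - ∂f_1/∂z = ∂(y*(3*x + z))/∂x - ∂(2*y*z)/∂z = y
  coefficient of dy ∧ dz: ∂f_3/∂y - ∂f_2/∂z = ∂(y*(3*x + z))/∂y - ∂(z*(-2*x - z))/∂z = 5*x + 3*z
Assembling: d(omega) = (-4*z) dx ∧ dy + (y) dx ∧ dz + (5*x + 3*z) dy ∧ dz.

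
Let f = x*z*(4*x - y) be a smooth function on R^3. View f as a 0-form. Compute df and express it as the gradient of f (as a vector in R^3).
df = (z*(8*x - y)) dx + (-x*z) dy + (x*(4*x - y)) dz; grad f = (z*(8*x - y), -x*z, x*(4*x - y))

For a 0-form f, d f = (∂f/∂x) dx + (∂f/∂y) dy + (∂f/∂z) dz. The components of the vector representation are exactly the entries of grad f in Cartesian coordinates:
  ∂f/∂x = z*(8*x - y)
  ∂f/∂y = -x*z
  ∂f/∂z = x*(4*x - y).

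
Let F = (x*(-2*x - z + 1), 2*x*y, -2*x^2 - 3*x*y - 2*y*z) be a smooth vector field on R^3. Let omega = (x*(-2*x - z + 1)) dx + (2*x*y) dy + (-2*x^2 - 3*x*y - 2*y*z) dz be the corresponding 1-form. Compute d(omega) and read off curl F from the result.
d(omega) = (-3*x - 2*z) dy ∧ dz + (3*x + 3*y) dz ∧ dx + (2*y) dx ∧ dy; curl F = (-3*x - 2*z, 3*x + 3*y, 2*y)

d omega = sum_{i<j} (∂f_j/∂x_i - ∂f_i/∂x_j) dx_i ∧ dx_j. Under the identification (dy ∧ dz, dz ∧ dx, dx ∧ dy) ↔ (e_x, e_y, e_z), the coefficients are exactly the components of curl F. Compute:
  ∂R/∂y - ∂Q/∂z = (-3*x - 2*z) - (0) = -3*x - 2*z
  ∂P/∂z - ∂R/∂x = (-x) - (-4*x - 3*y) = 3*x + 3*y
  ∂Q/∂x - ∂P/∂y = (2*y) - (0) = 2*y.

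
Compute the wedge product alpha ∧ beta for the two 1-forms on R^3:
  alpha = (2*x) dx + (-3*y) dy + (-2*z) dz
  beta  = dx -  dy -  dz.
alpha ∧ beta = (-2*x + 3*y) dx ∧ dy + (-2*x + 2*z) dx ∧ dz + (3*y - 2*z) dy ∧ dz

Distribute the wedge, using dx_i ∧ dx_j = -dx_j ∧ dx_i and dx_i ∧ dx_i = 0. For each pair (i, j) with i < j, the coefficient of dx_i ∧ dx_j in alpha ∧ beta is (alpha_i * beta_j - alpha_j * beta_i). Collecting: alpha ∧ beta = (-2*x + 3*y) dx ∧ dy + (-2*x + 2*z) dx ∧ dz + (3*y - 2*z) dy ∧ dz.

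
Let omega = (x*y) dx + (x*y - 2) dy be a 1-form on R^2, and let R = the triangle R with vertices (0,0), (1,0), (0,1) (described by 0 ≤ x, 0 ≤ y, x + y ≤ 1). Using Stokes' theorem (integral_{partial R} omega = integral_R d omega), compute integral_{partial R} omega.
integral_(partial R) omega = 0

Stokes: integral_partial_R omega = integral_R d omega with d omega = (∂Q/∂x - ∂P/∂y) dx ∧ dy.
  ∂Q/∂x = y
  ∂P/∂y = x
  integrand = ∂Q/∂x - ∂P/∂y = -x + y.
Integrating over R: integral_0^1 integral_0^{1-x} (-x + y) dy dx = 0.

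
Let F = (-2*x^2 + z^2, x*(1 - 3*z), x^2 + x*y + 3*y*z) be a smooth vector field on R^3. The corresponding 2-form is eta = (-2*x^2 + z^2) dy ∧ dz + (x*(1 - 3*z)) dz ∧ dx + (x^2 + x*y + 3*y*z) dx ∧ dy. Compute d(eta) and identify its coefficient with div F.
d(eta) = (-4*x + 3*y) dx ∧ dy ∧ dz; div F = -4*x + 3*y

For a 2-form in R^3 of the form above, applying d gives a 3-form with coefficient ∂P/∂x + ∂Q/∂y + ∂R/∂z:
  ∂P/∂x = -4*x
  ∂Q/∂y = 0
  ∂R/∂z = 3*y
Sum = -4*x + 3*y, which is exactly div F.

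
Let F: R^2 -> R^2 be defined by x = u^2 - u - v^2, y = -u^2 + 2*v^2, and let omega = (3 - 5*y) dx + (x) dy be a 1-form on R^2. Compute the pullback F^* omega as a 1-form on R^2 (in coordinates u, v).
F^* omega = (8*u^3 - 3*u^2 - 18*u*v^2 + 6*u + 10*v^2 - 3) du + (2*v*(-3*u^2 - 2*u + 8*v^2 - 3)) dv

Using F^*(f dg) = (f ∘ F) d(g ∘ F), substitute each coordinate x_i by F_i(u, v) in f_i, and replace dx_i by d F_i = (∂F_i/∂u) du + (∂F_i/∂v) dv.
  For the x component: f_1(F) = 5*u^2 - 10*v^2 + 3; d F_1 = (2*u - 1) du + (-2*v) dv
  For the y component: f_2(F) = u^2 - u - v^2; d F_2 = (-2*u) du + (4*v) dv
Combining and collecting du, dv coefficients:
  coeff of du: 8*u^3 - 3*u^2 - 18*u*v^2 + 6*u + 10*v^2 - 3
  coeff of dv: 2*v*(-3*u^2 - 2*u + 8*v^2 - 3)
F^* omega = (8*u^3 - 3*u^2 - 18*u*v^2 + 6*u + 10*v^2 - 3) du + (2*v*(-3*u^2 - 2*u + 8*v^2 - 3)) dv.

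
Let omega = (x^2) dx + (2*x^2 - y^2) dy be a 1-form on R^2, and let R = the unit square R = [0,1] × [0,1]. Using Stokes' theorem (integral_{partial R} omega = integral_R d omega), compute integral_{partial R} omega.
integral_(partial R) omega = 2

Stokes: integral_partial_R omega = integral_R d omega with d omega = (∂Q/∂x - ∂P/∂y) dx ∧ dy.
  ∂Q/∂x = 4*x
  ∂P/∂y = 0
  integrand = ∂Q/∂x - ∂P/∂y = 4*x.
Integrating over R: integral_0^1 integral_0^1 (4*x) dx dy = 2.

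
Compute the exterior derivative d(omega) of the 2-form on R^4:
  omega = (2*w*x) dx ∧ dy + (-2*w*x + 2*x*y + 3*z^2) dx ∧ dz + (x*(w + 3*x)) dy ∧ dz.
d(omega) = (2*x) dx ∧ dy ∧ dw + (w + 4*x) dx ∧ dy ∧ dz + (-2*x) dx ∧ dz ∧ dw + (x) dy ∧ dz ∧ dw

For a 2-form omega = sum_{i<j} g_{ij} dx_i ∧ dx_j, the exterior derivative is
  d(omega) = sum_{i<j} d(g_{ij}) ∧ dx_i ∧ dx_j = sum_{i<j, k} (∂g_{ij}/∂x_k) dx_k ∧ dx_i ∧ dx_j.
Expand each term, using dx_k ∧ dx_i ∧ dx_j = sgn(permutation) dx_{(a)} ∧ dx_{(b)} ∧ dx_{(c)} with (a < b < c) sorted:
  d(2*w*x) includes (∂/∂w)(2*w*x) dw = (2*x) dw, which multiplied by dx ∧ dy gives (2*x) dx ∧ dy ∧ dw
  d(-2*w*x + 2*x*y + 3*z^2) includes (∂/∂y)(-2*w*x + 2*x*y + 3*z^2) dy = (2*x) dy, which multiplied by dx ∧ dz gives (-2*x) dx ∧ dy ∧ dz
  d(-2*w*x + 2*x*y + 3*z^2) includes (∂/∂w)(-2*w*x + 2*x*y + 3*z^2) dw = (-2*x) dw, which multiplied by dx ∧ dz gives (-2*x) dx ∧ dz ∧ dw
  d(x*(w + 3*x)) includes (∂/∂x)(x*(w + 3*x)) dx = (w + 6*x) dx, which multiplied by dy ∧ dz gives (w + 6*x) dx ∧ dy ∧ dz
  d(x*(w + 3*x)) includes (∂/∂w)(x*(w + 3*x)) dw = (x) dw, which multiplied by dy ∧ dz gives (x) dy ∧ dz ∧ dw
Collecting like 3-forms: d(omega) = (2*x) dx ∧ dy ∧ dw + (w + 4*x) dx ∧ dy ∧ dz + (-2*x) dx ∧ dz ∧ dw + (x) dy ∧ dz ∧ dw.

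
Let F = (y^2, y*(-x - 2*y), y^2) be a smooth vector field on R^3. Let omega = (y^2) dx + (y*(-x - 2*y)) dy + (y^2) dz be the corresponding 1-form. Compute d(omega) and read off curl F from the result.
d(omega) = (2*y) dy ∧ dz + (0) dz ∧ dx + (-3*y) dx ∧ dy; curl F = (2*y, 0, -3*y)

d omega = sum_{i<j} (∂f_j/∂x_i - ∂f_i/∂x_j) dx_i ∧ dx_j. Under the identification (dy ∧ dz, dz ∧ dx, dx ∧ dy) ↔ (e_x, e_y, e_z), the coefficients are exactly the components of curl F. Compute:
  ∂R/∂y - ∂Q/∂z = (2*y) - (0) = 2*y
  ∂P/∂z - ∂R/∂x = (0) - (0) = 0
  ∂Q/∂x - ∂P/∂y = (-y) - (2*y) = -3*y.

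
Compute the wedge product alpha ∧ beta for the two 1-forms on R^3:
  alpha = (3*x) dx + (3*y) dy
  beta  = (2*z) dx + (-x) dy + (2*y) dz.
alpha ∧ beta = (-3*x^2 - 6*y*z) dx ∧ dy + (6*x*y) dx ∧ dz + (6*y^2) dy ∧ dz

Distribute the wedge, using dx_i ∧ dx_j = -dx_j ∧ dx_i and dx_i ∧ dx_i = 0. For each pair (i, j) with i < j, the coefficient of dx_i ∧ dx_j in alpha ∧ beta is (alpha_i * beta_j - alpha_j * beta_i). Collecting: alpha ∧ beta = (-3*x^2 - 6*y*z) dx ∧ dy + (6*x*y) dx ∧ dz + (6*y^2) dy ∧ dz.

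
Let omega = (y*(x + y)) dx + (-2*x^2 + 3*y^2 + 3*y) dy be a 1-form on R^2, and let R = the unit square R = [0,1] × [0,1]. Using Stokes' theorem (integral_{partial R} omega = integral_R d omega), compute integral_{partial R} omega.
integral_(partial R) omega = -7/2

Stokes: integral_partial_R omega = integral_R d omega with d omega = (∂Q/∂x - ∂P/∂y) dx ∧ dy.
  ∂Q/∂x = -4*x
  ∂P/∂y = x + 2*y
  integrand = ∂Q/∂x - ∂P/∂y = -5*x - 2*y.
Integrating over R: integral_0^1 integral_0^1 (-5*x - 2*y) dx dy = -7/2.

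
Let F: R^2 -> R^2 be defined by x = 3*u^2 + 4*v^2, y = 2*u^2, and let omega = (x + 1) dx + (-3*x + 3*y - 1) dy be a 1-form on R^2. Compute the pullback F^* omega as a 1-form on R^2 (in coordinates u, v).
F^* omega = (2*u*(3*u^2 - 12*v^2 + 1)) du + (8*v*(3*u^2 + 4*v^2 + 1)) dv

Using F^*(f dg) = (f ∘ F) d(g ∘ F), substitute each coordinate x_i by F_i(u, v) in f_i, and replace dx_i by d F_i = (∂F_i/∂u) du + (∂F_i/∂v) dv.
  For the x component: f_1(F) = 3*u^2 + 4*v^2 + 1; d F_1 = (6*u) du + (8*v) dv
  For the y component: f_2(F) = -3*u^2 - 12*v^2 - 1; d F_2 = (4*u) du + (0) dv
Combining and collecting du, dv coefficients:
  coeff of du: 2*u*(3*u^2 - 12*v^2 + 1)
  coeff of dv: 8*v*(3*u^2 + 4*v^2 + 1)
F^* omega = (2*u*(3*u^2 - 12*v^2 + 1)) du + (8*v*(3*u^2 + 4*v^2 + 1)) dv.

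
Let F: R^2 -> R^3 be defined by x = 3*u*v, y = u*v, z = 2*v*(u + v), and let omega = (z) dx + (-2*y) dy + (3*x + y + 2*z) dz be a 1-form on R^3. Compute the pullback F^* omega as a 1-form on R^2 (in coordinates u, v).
F^* omega = (v^2*(32*u + 14*v)) du + (2*v*(16*u^2 + 35*u*v + 8*v^2)) dv

Using F^*(f dg) = (f ∘ F) d(g ∘ F), substitute each coordinate x_i by F_i(u, v) in f_i, and replace dx_i by d F_i = (∂F_i/∂u) du + (∂F_i/∂v) dv.
  For the x component: f_1(F) = 2*v*(u + v); d F_1 = (3*v) du + (3*u) dv
  For the y component: f_2(F) = -2*u*v; d F_2 = (v) du + (u) dv
  For the z component: f_3(F) = 2*v*(7*u + 2*v); d F_3 = (2*v) du + (2*u + 4*v) dv
Combining and collecting du, dv coefficients:
  coeff of du: v^2*(32*u + 14*v)
  coeff of dv: 2*v*(16*u^2 + 35*u*v + 8*v^2)
F^* omega = (v^2*(32*u + 14*v)) du + (2*v*(16*u^2 + 35*u*v + 8*v^2)) dv.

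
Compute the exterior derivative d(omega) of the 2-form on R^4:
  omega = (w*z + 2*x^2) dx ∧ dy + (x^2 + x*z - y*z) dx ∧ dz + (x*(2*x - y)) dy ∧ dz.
d(omega) = (w + 4*x - y + z) dx ∧ dy ∧ dz + (z) dx ∧ dy ∧ dw

For a 2-form omega = sum_{i<j} g_{ij} dx_i ∧ dx_j, the exterior derivative is
  d(omega) = sum_{i<j} d(g_{ij}) ∧ dx_i ∧ dx_j = sum_{i<j, k} (∂g_{ij}/∂x_k) dx_k ∧ dx_i ∧ dx_j.
Expand each term, using dx_k ∧ dx_i ∧ dx_j = sgn(permutation) dx_{(a)} ∧ dx_{(b)} ∧ dx_{(c)} with (a < b < c) sorted:
  d(w*z + 2*x^2) includes (∂/∂z)(w*z + 2*x^2) dz = (w) dz, which multiplied by dx ∧ dy gives (w) dx ∧ dy ∧ dz
  d(w*z + 2*x^2) includes (∂/∂w)(w*z + 2*x^2) dw = (z) dw, which multiplied by dx ∧ dy gives (z) dx ∧ dy ∧ dw
  d(x^2 + x*z - y*z) includes (∂/∂y)(x^2 + x*z - y*z) dy = (-z) dy, which multiplied by dx ∧ dz gives (z) dx ∧ dy ∧ dz
  d(x*(2*x - y)) includes (∂/∂x)(x*(2*x - y)) dx = (4*x - y) dx, which multiplied by dy ∧ dz gives (4*x - y) dx ∧ dy ∧ dz
Collecting like 3-forms: d(omega) = (w + 4*x - y + z) dx ∧ dy ∧ dz + (z) dx ∧ dy ∧ dw.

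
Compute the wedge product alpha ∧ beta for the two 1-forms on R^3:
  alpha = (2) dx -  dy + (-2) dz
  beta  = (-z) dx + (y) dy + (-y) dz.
alpha ∧ beta = (2*y - z) dx ∧ dy + (-2*y - 2*z) dx ∧ dz + (3*y) dy ∧ dz

Distribute the wedge, using dx_i ∧ dx_j = -dx_j ∧ dx_i and dx_i ∧ dx_i = 0. For each pair (i, j) with i < j, the coefficient of dx_i ∧ dx_j in alpha ∧ beta is (alpha_i * beta_j - alpha_j * beta_i). Collecting: alpha ∧ beta = (2*y - z) dx ∧ dy + (-2*y - 2*z) dx ∧ dz + (3*y) dy ∧ dz.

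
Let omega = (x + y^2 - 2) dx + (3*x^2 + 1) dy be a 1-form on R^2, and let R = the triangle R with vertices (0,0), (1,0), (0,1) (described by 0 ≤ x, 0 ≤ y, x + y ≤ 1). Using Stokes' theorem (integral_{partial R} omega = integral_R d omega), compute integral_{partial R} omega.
integral_(partial R) omega = 2/3

Stokes: integral_partial_R omega = integral_R d omega with d omega = (∂Q/∂x - ∂P/∂y) dx ∧ dy.
  ∂Q/∂x = 6*x
  ∂P/∂y = 2*y
  integrand = ∂Q/∂x - ∂P/∂y = 6*x - 2*y.
Integrating over R: integral_0^1 integral_0^{1-x} (6*x - 2*y) dy dx = 2/3.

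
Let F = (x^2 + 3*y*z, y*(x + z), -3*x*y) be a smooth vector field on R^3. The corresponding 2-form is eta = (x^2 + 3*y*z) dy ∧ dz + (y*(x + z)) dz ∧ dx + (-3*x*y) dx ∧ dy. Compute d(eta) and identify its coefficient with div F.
d(eta) = (3*x + z) dx ∧ dy ∧ dz; div F = 3*x + z

For a 2-form in R^3 of the form above, applying d gives a 3-form with coefficient ∂P/∂x + ∂Q/∂y + ∂R/∂z:
  ∂P/∂x = 2*x
  ∂Q/∂y = x + z
  ∂R/∂z = 0
Sum = 3*x + z, which is exactly div F.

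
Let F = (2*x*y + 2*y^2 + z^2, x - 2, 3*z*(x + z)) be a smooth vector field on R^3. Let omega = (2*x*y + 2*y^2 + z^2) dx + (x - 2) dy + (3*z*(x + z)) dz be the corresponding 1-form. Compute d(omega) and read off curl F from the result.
d(omega) = (0) dy ∧ dz + (-z) dz ∧ dx + (-2*x - 4*y + 1) dx ∧ dy; curl F = (0, -z, -2*x - 4*y + 1)

d omega = sum_{i<j} (∂f_j/∂x_i - ∂f_i/∂x_j) dx_i ∧ dx_j. Under the identification (dy ∧ dz, dz ∧ dx, dx ∧ dy) ↔ (e_x, e_y, e_z), the coefficients are exactly the components of curl F. Compute:
  ∂R/∂y - ∂Q/∂z = (0) - (0) = 0
  ∂P/∂z - ∂R/∂x = (2*z) - (3*z) = -z
  ∂Q/∂x - ∂P/∂y = (1) - (2*x + 4*y) = -2*x - 4*y + 1.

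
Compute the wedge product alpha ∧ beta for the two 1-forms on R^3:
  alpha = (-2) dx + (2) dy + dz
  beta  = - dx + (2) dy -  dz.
alpha ∧ beta = (-2) dx ∧ dy + (3) dx ∧ dz + (-4) dy ∧ dz

Distribute the wedge, using dx_i ∧ dx_j = -dx_j ∧ dx_i and dx_i ∧ dx_i = 0. For each pair (i, j) with i < j, the coefficient of dx_i ∧ dx_j in alpha ∧ beta is (alpha_i * beta_j - alpha_j * beta_i). Collecting: alpha ∧ beta = (-2) dx ∧ dy + (3) dx ∧ dz + (-4) dy ∧ dz.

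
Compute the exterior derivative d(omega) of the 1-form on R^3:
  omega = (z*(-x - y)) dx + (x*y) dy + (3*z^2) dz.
d(omega) = (y + z) dx ∧ dy + (x + y) dx ∧ dz

For a 1-form omega = sum_i f_i dx_i, the exterior derivative is
  d(omega) = sum_{i < j} (∂f_j/∂x_i - ∂f_i/∂x_j) dx_i ∧ dx_j.
  coefficient of dx ∧ dy: ∂f_2/∂x - ∂f_1/∂y = ∂(x*y)/∂x - ∂(z*(-x - y))/∂y = y + z
  coefficient of dx ∧ dz: ∂f_3/∂x - ∂f_1/∂z = ∂(3*z^2)/∂x - ∂(z*(-x - y))/∂z = x + y
Assembling: d(omega) = (y + z) dx ∧ dy + (x + y) dx ∧ dz.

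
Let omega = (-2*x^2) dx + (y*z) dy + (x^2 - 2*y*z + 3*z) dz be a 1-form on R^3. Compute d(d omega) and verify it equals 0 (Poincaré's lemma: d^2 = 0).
d(d omega) = 0

Step 1: d omega = sum_{i<j} (∂f_j/∂x_i - ∂f_i/∂x_j) dx_i ∧ dx_j:
  coeff of dx ∧ dy: 0
  coeff of dx ∧ dz: 2*x
  coeff of dy ∧ dz: -y - 2*z
Step 2: Apply d again to each 2-form coefficient. The only possible 3-form in R^3 is dx ∧ dy ∧ dz, with coefficient
  ∂(coeff of dy∧dz)/∂x - ∂(coeff of dx∧dz)/∂y + ∂(coeff of dx∧dy)/∂z
  = ∂/∂x (-y - 2*z) - ∂/∂y (2*x) + ∂/∂z (0).
Each of these terms simplifies to sums of mixed partials that cancel in pairs. The result is 0 (by equality of mixed partials for smooth functions — Schwarz / Clairaut).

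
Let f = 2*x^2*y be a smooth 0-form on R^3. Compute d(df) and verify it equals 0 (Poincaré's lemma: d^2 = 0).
d(df) = 0

Step 1: df = sum_i (∂f/∂x_i) dx_i = (4*x*y) dx + (2*x^2) dy + (0) dz.
Step 2: Apply d again. Using the 1-form formula, the coefficient of dx ∧ dy in d(df) is ∂^2 f/∂x ∂y - ∂^2 f/∂y ∂x = (4*x) - (4*x) = 0 (equality of mixed partials for smooth f).
Similarly for dx ∧ dz and dy ∧ dz — all coefficients vanish. So d(df) = 0.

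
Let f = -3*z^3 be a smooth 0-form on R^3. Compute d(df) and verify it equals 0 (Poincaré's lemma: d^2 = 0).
d(df) = 0

Step 1: df = sum_i (∂f/∂x_i) dx_i = (0) dx + (0) dy + (-9*z^2) dz.
Step 2: Apply d again. Using the 1-form formula, the coefficient of dx ∧ dy in d(df) is ∂^2 f/∂x ∂y - ∂^2 f/∂y ∂x = (0) - (0) = 0 (equality of mixed partials for smooth f).
Similarly for dx ∧ dz and dy ∧ dz — all coefficients vanish. So d(df) = 0.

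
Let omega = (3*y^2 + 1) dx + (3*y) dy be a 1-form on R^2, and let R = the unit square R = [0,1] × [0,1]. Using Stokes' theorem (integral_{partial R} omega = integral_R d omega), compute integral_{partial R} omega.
integral_(partial R) omega = -3

Stokes: integral_partial_R omega = integral_R d omega with d omega = (∂Q/∂x - ∂P/∂y) dx ∧ dy.
  ∂Q/∂x = 0
  ∂P/∂y = 6*y
  integrand = ∂Q/∂x - ∂P/∂y = -6*y.
Integrating over R: integral_0^1 integral_0^1 (-6*y) dx dy = -3.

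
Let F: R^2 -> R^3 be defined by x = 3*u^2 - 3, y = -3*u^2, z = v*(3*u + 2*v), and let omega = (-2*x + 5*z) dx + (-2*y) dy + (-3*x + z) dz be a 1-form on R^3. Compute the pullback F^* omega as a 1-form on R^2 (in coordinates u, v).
F^* omega = (-72*u^3 + 63*u^2*v + 69*u*v^2 + 36*u + 6*v^3 + 27*v) du + (-27*u^3 - 27*u^2*v + 18*u*v^2 + 27*u + 8*v^3 + 36*v) dv

Using F^*(f dg) = (f ∘ F) d(g ∘ F), substitute each coordinate x_i by F_i(u, v) in f_i, and replace dx_i by d F_i = (∂F_i/∂u) du + (∂F_i/∂v) dv.
  For the x component: f_1(F) = -6*u^2 + 15*u*v + 10*v^2 + 6; d F_1 = (6*u) du + (0) dv
  For the y component: f_2(F) = 6*u^2; d F_2 = (-6*u) du + (0) dv
  For the z component: f_3(F) = -9*u^2 + 3*u*v + 2*v^2 + 9; d F_3 = (3*v) du + (3*u + 4*v) dv
Combining and collecting du, dv coefficients:
  coeff of du: -72*u^3 + 63*u^2*v + 69*u*v^2 + 36*u + 6*v^3 + 27*v
  coeff of dv: -27*u^3 - 27*u^2*v + 18*u*v^2 + 27*u + 8*v^3 + 36*v
F^* omega = (-72*u^3 + 63*u^2*v + 69*u*v^2 + 36*u + 6*v^3 + 27*v) du + (-27*u^3 - 27*u^2*v + 18*u*v^2 + 27*u + 8*v^3 + 36*v) dv.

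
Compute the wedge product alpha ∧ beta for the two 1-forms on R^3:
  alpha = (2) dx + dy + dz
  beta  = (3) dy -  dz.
alpha ∧ beta = (6) dx ∧ dy + (-2) dx ∧ dz + (-4) dy ∧ dz

Distribute the wedge, using dx_i ∧ dx_j = -dx_j ∧ dx_i and dx_i ∧ dx_i = 0. For each pair (i, j) with i < j, the coefficient of dx_i ∧ dx_j in alpha ∧ beta is (alpha_i * beta_j - alpha_j * beta_i). Collecting: alpha ∧ beta = (6) dx ∧ dy + (-2) dx ∧ dz + (-4) dy ∧ dz.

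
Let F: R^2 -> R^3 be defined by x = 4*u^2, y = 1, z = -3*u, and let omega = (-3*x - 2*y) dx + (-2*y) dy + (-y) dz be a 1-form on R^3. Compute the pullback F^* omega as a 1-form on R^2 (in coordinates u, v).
F^* omega = (-96*u^3 - 16*u + 3) du

Using F^*(f dg) = (f ∘ F) d(g ∘ F), substitute each coordinate x_i by F_i(u, v) in f_i, and replace dx_i by d F_i = (∂F_i/∂u) du + (∂F_i/∂v) dv.
  For the x component: f_1(F) = -12*u^2 - 2; d F_1 = (8*u) du + (0) dv
  For the y component: f_2(F) = -2; d F_2 = (0) du + (0) dv
  For the z component: f_3(F) = -1; d F_3 = (-3) du + (0) dv
Combining and collecting du, dv coefficients:
  coeff of du: -96*u^3 - 16*u + 3
  coeff of dv: 0
F^* omega = (-96*u^3 - 16*u + 3) du.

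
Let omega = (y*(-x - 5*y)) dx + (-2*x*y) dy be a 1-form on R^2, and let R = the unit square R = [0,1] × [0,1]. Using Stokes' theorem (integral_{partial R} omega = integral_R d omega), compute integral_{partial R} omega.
integral_(partial R) omega = 9/2

Stokes: integral_partial_R omega = integral_R d omega with d omega = (∂Q/∂x - ∂P/∂y) dx ∧ dy.
  ∂Q/∂x = -2*y
  ∂P/∂y = -x - 10*y
  integrand = ∂Q/∂x - ∂P/∂y = x + 8*y.
Integrating over R: integral_0^1 integral_0^1 (x + 8*y) dx dy = 9/2.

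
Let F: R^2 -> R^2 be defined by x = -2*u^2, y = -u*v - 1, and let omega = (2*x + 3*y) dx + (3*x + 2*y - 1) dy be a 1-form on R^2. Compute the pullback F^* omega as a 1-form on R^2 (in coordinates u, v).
F^* omega = (16*u^3 + 18*u^2*v + 2*u*v^2 + 12*u + 3*v) du + (u*(6*u^2 + 2*u*v + 3)) dv

Using F^*(f dg) = (f ∘ F) d(g ∘ F), substitute each coordinate x_i by F_i(u, v) in f_i, and replace dx_i by d F_i = (∂F_i/∂u) du + (∂F_i/∂v) dv.
  For the x component: f_1(F) = -4*u^2 - 3*u*v - 3; d F_1 = (-4*u) du + (0) dv
  For the y component: f_2(F) = -6*u^2 - 2*u*v - 3; d F_2 = (-v) du + (-u) dv
Combining and collecting du, dv coefficients:
  coeff of du: 16*u^3 + 18*u^2*v + 2*u*v^2 + 12*u + 3*v
  coeff of dv: u*(6*u^2 + 2*u*v + 3)
F^* omega = (16*u^3 + 18*u^2*v + 2*u*v^2 + 12*u + 3*v) du + (u*(6*u^2 + 2*u*v + 3)) dv.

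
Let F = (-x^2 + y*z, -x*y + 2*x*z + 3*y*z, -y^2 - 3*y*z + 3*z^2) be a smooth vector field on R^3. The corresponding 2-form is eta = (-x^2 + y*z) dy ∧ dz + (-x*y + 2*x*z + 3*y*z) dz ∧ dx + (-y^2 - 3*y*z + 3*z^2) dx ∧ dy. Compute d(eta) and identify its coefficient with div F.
d(eta) = (-3*x - 3*y + 9*z) dx ∧ dy ∧ dz; div F = -3*x - 3*y + 9*z

For a 2-form in R^3 of the form above, applying d gives a 3-form with coefficient ∂P/∂x + ∂Q/∂y + ∂R/∂z:
  ∂P/∂x = -2*x
  ∂Q/∂y = -x + 3*z
  ∂R/∂z = -3*y + 6*z
Sum = -3*x - 3*y + 9*z, which is exactly div F.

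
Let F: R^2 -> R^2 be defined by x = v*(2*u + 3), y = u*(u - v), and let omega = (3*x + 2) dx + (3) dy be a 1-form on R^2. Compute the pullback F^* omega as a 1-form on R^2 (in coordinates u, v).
F^* omega = (12*u*v^2 + 6*u + 18*v^2 + v) du + (12*u^2*v + 36*u*v + u + 27*v + 6) dv

Using F^*(f dg) = (f ∘ F) d(g ∘ F), substitute each coordinate x_i by F_i(u, v) in f_i, and replace dx_i by d F_i = (∂F_i/∂u) du + (∂F_i/∂v) dv.
  For the x component: f_1(F) = 6*u*v + 9*v + 2; d F_1 = (2*v) du + (2*u + 3) dv
  For the y component: f_2(F) = 3; d F_2 = (2*u - v) du + (-u) dv
Combining and collecting du, dv coefficients:
  coeff of du: 12*u*v^2 + 6*u + 18*v^2 + v
  coeff of dv: 12*u^2*v + 36*u*v + u + 27*v + 6
F^* omega = (12*u*v^2 + 6*u + 18*v^2 + v) du + (12*u^2*v + 36*u*v + u + 27*v + 6) dv.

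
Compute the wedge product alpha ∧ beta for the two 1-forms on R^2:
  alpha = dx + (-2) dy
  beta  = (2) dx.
alpha ∧ beta = (4) dx ∧ dy

Distribute the wedge, using dx_i ∧ dx_j = -dx_j ∧ dx_i and dx_i ∧ dx_i = 0. For each pair (i, j) with i < j, the coefficient of dx_i ∧ dx_j in alpha ∧ beta is (alpha_i * beta_j - alpha_j * beta_i). Collecting: alpha ∧ beta = (4) dx ∧ dy.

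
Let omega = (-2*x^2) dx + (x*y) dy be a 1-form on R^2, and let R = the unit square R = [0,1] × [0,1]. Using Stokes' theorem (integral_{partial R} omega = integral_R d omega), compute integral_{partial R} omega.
integral_(partial R) omega = 1/2

Stokes: integral_partial_R omega = integral_R d omega with d omega = (∂Q/∂x - ∂P/∂y) dx ∧ dy.
  ∂Q/∂x = y
  ∂P/∂y = 0
  integrand = ∂Q/∂x - ∂P/∂y = y.
Integrating over R: integral_0^1 integral_0^1 (y) dx dy = 1/2.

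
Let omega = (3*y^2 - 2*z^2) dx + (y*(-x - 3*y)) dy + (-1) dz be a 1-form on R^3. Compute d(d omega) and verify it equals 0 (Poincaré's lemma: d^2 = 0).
d(d omega) = 0

Step 1: d omega = sum_{i<j} (∂f_j/∂x_i - ∂f_i/∂x_j) dx_i ∧ dx_j:
  coeff of dx ∧ dy: -7*y
  coeff of dx ∧ dz: 4*z
  coeff of dy ∧ dz: 0
Step 2: Apply d again to each 2-form coefficient. The only possible 3-form in R^3 is dx ∧ dy ∧ dz, with coefficient
  ∂(coeff of dy∧dz)/∂x - ∂(coeff of dx∧dz)/∂y + ∂(coeff of dx∧dy)/∂z
  = ∂/∂x (0) - ∂/∂y (4*z) + ∂/∂z (-7*y).
Each of these terms simplifies to sums of mixed partials that cancel in pairs. The result is 0 (by equality of mixed partials for smooth functions — Schwarz / Clairaut).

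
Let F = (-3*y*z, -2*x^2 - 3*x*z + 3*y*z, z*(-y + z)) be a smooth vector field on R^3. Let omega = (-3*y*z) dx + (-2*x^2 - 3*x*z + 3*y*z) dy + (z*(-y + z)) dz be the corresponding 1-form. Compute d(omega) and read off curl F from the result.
d(omega) = (3*x - 3*y - z) dy ∧ dz + (-3*y) dz ∧ dx + (-4*x) dx ∧ dy; curl F = (3*x - 3*y - z, -3*y, -4*x)

d omega = sum_{i<j} (∂f_j/∂x_i - ∂f_i/∂x_j) dx_i ∧ dx_j. Under the identification (dy ∧ dz, dz ∧ dx, dx ∧ dy) ↔ (e_x, e_y, e_z), the coefficients are exactly the components of curl F. Compute:
  ∂R/∂y - ∂Q/∂z = (-z) - (-3*x + 3*y) = 3*x - 3*y - z
  ∂P/∂z - ∂R/∂x = (-3*y) - (0) = -3*y
  ∂Q/∂x - ∂P/∂y = (-4*x - 3*z) - (-3*z) = -4*x.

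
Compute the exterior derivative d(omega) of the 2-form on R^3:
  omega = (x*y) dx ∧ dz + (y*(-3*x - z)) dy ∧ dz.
d(omega) = (-x - 3*y) dx ∧ dy ∧ dz

For a 2-form omega = sum_{i<j} g_{ij} dx_i ∧ dx_j, the exterior derivative is
  d(omega) = sum_{i<j} d(g_{ij}) ∧ dx_i ∧ dx_j = sum_{i<j, k} (∂g_{ij}/∂x_k) dx_k ∧ dx_i ∧ dx_j.
Expand each term, using dx_k ∧ dx_i ∧ dx_j = sgn(permutation) dx_{(a)} ∧ dx_{(b)} ∧ dx_{(c)} with (a < b < c) sorted:
  d(x*y) includes (∂/∂y)(x*y) dy = (x) dy, which multiplied by dx ∧ dz gives (-x) dx ∧ dy ∧ dz
  d(y*(-3*x - z)) includes (∂/∂x)(y*(-3*x - z)) dx = (-3*y) dx, which multiplied by dy ∧ dz gives (-3*y) dx ∧ dy ∧ dz
Collecting like 3-forms: d(omega) = (-x - 3*y) dx ∧ dy ∧ dz.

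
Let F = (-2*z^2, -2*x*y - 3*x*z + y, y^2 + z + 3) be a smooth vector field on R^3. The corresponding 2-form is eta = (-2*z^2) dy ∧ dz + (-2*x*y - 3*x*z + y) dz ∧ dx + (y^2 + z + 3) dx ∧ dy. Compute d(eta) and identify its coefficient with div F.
d(eta) = (2 - 2*x) dx ∧ dy ∧ dz; div F = 2 - 2*x

For a 2-form in R^3 of the form above, applying d gives a 3-form with coefficient ∂P/∂x + ∂Q/∂y + ∂R/∂z:
  ∂P/∂x = 0
  ∂Q/∂y = 1 - 2*x
  ∂R/∂z = 1
Sum = 2 - 2*x, which is exactly div F.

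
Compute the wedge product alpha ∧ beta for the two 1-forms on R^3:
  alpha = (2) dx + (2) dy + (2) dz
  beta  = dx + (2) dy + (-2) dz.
alpha ∧ beta = (2) dx ∧ dy + (-6) dx ∧ dz + (-8) dy ∧ dz

Distribute the wedge, using dx_i ∧ dx_j = -dx_j ∧ dx_i and dx_i ∧ dx_i = 0. For each pair (i, j) with i < j, the coefficient of dx_i ∧ dx_j in alpha ∧ beta is (alpha_i * beta_j - alpha_j * beta_i). Collecting: alpha ∧ beta = (2) dx ∧ dy + (-6) dx ∧ dz + (-8) dy ∧ dz.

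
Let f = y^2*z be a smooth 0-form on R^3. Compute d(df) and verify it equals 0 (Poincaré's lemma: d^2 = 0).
d(df) = 0

Step 1: df = sum_i (∂f/∂x_i) dx_i = (0) dx + (2*y*z) dy + (y^2) dz.
Step 2: Apply d again. Using the 1-form formula, the coefficient of dx ∧ dy in d(df) is ∂^2 f/∂x ∂y - ∂^2 f/∂y ∂x = (0) - (0) = 0 (equality of mixed partials for smooth f).
Similarly for dx ∧ dz and dy ∧ dz — all coefficients vanish. So d(df) = 0.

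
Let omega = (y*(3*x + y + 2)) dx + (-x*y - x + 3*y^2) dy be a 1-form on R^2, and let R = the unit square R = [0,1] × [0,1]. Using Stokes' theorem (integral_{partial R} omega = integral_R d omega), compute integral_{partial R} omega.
integral_(partial R) omega = -6

Stokes: integral_partial_R omega = integral_R d omega with d omega = (∂Q/∂x - ∂P/∂y) dx ∧ dy.
  ∂Q/∂x = -y - 1
  ∂P/∂y = 3*x + 2*y + 2
  integrand = ∂Q/∂x - ∂P/∂y = -3*x - 3*y - 3.
Integrating over R: integral_0^1 integral_0^1 (-3*x - 3*y - 3) dx dy = -6.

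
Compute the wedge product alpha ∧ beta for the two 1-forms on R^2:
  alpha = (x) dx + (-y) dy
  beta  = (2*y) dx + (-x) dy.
alpha ∧ beta = (-x^2 + 2*y^2) dx ∧ dy

Distribute the wedge, using dx_i ∧ dx_j = -dx_j ∧ dx_i and dx_i ∧ dx_i = 0. For each pair (i, j) with i < j, the coefficient of dx_i ∧ dx_j in alpha ∧ beta is (alpha_i * beta_j - alpha_j * beta_i). Collecting: alpha ∧ beta = (-x^2 + 2*y^2) dx ∧ dy.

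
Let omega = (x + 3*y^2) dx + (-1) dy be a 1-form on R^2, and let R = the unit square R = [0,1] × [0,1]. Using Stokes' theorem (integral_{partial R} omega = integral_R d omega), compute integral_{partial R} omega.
integral_(partial R) omega = -3

Stokes: integral_partial_R omega = integral_R d omega with d omega = (∂Q/∂x - ∂P/∂y) dx ∧ dy.
  ∂Q/∂x = 0
  ∂P/∂y = 6*y
  integrand = ∂Q/∂x - ∂P/∂y = -6*y.
Integrating over R: integral_0^1 integral_0^1 (-6*y) dx dy = -3.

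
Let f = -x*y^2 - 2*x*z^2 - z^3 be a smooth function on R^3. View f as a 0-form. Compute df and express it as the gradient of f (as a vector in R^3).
df = (-y^2 - 2*z^2) dx + (-2*x*y) dy + (z*(-4*x - 3*z)) dz; grad f = (-y^2 - 2*z^2, -2*x*y, z*(-4*x - 3*z))

For a 0-form f, d f = (∂f/∂x) dx + (∂f/∂y) dy + (∂f/∂z) dz. The components of the vector representation are exactly the entries of grad f in Cartesian coordinates:
  ∂f/∂x = -y^2 - 2*z^2
  ∂f/∂y = -2*x*y
  ∂f/∂z = z*(-4*x - 3*z).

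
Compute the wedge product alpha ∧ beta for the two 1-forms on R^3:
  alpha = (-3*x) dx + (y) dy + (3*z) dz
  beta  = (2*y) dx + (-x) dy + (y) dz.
alpha ∧ beta = (3*x^2 - 2*y^2) dx ∧ dy + (-3*y*(x + 2*z)) dx ∧ dz + (3*x*z + y^2) dy ∧ dz

Distribute the wedge, using dx_i ∧ dx_j = -dx_j ∧ dx_i and dx_i ∧ dx_i = 0. For each pair (i, j) with i < j, the coefficient of dx_i ∧ dx_j in alpha ∧ beta is (alpha_i * beta_j - alpha_j * beta_i). Collecting: alpha ∧ beta = (3*x^2 - 2*y^2) dx ∧ dy + (-3*y*(x + 2*z)) dx ∧ dz + (3*x*z + y^2) dy ∧ dz.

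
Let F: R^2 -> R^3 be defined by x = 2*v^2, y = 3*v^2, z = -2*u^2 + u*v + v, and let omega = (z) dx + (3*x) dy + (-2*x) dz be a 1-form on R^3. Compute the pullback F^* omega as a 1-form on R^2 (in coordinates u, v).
F^* omega = (4*v^2*(4*u - v)) du + (-8*u^2*v + 36*v^3) dv

Using F^*(f dg) = (f ∘ F) d(g ∘ F), substitute each coordinate x_i by F_i(u, v) in f_i, and replace dx_i by d F_i = (∂F_i/∂u) du + (∂F_i/∂v) dv.
  For the x component: f_1(F) = -2*u^2 + u*v + v; d F_1 = (0) du + (4*v) dv
  For the y component: f_2(F) = 6*v^2; d F_2 = (0) du + (6*v) dv
  For the z component: f_3(F) = -4*v^2; d F_3 = (-4*u + v) du + (u + 1) dv
Combining and collecting du, dv coefficients:
  coeff of du: 4*v^2*(4*u - v)
  coeff of dv: -8*u^2*v + 36*v^3
F^* omega = (4*v^2*(4*u - v)) du + (-8*u^2*v + 36*v^3) dv.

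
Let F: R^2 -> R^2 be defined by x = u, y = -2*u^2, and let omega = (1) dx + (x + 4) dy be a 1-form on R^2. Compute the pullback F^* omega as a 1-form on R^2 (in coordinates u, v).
F^* omega = (-4*u^2 - 16*u + 1) du

Using F^*(f dg) = (f ∘ F) d(g ∘ F), substitute each coordinate x_i by F_i(u, v) in f_i, and replace dx_i by d F_i = (∂F_i/∂u) du + (∂F_i/∂v) dv.
  For the x component: f_1(F) = 1; d F_1 = (1) du + (0) dv
  For the y component: f_2(F) = u + 4; d F_2 = (-4*u) du + (0) dv
Combining and collecting du, dv coefficients:
  coeff of du: -4*u^2 - 16*u + 1
  coeff of dv: 0
F^* omega = (-4*u^2 - 16*u + 1) du.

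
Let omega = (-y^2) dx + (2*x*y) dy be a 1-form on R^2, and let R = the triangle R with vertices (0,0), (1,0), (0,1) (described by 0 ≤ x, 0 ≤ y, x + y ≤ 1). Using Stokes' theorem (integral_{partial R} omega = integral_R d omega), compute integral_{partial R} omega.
integral_(partial R) omega = 2/3

Stokes: integral_partial_R omega = integral_R d omega with d omega = (∂Q/∂x - ∂P/∂y) dx ∧ dy.
  ∂Q/∂x = 2*y
  ∂P/∂y = -2*y
  integrand = ∂Q/∂x - ∂P/∂y = 4*y.
Integrating over R: integral_0^1 integral_0^{1-x} (4*y) dy dx = 2/3.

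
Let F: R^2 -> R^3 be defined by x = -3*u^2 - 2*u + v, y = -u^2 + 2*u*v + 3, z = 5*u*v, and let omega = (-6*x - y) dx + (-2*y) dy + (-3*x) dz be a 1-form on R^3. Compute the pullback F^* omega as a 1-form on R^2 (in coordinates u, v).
F^* omega = (-118*u^3 + 69*u^2*v - 110*u^2 - 8*u*v^2 + 70*u*v + 6*u - 15*v^2 + 6) du + (49*u^3 - 8*u^2*v + 49*u^2 - 17*u*v - 6*v - 3) dv

Using F^*(f dg) = (f ∘ F) d(g ∘ F), substitute each coordinate x_i by F_i(u, v) in f_i, and replace dx_i by d F_i = (∂F_i/∂u) du + (∂F_i/∂v) dv.
  For the x component: f_1(F) = 19*u^2 - 2*u*v + 12*u - 6*v - 3; d F_1 = (-6*u - 2) du + (1) dv
  For the y component: f_2(F) = 2*u^2 - 4*u*v - 6; d F_2 = (-2*u + 2*v) du + (2*u) dv
  For the z component: f_3(F) = 9*u^2 + 6*u - 3*v; d F_3 = (5*v) du + (5*u) dv
Combining and collecting du, dv coefficients:
  coeff of du: -118*u^3 + 69*u^2*v - 110*u^2 - 8*u*v^2 + 70*u*v + 6*u - 15*v^2 + 6
  coeff of dv: 49*u^3 - 8*u^2*v + 49*u^2 - 17*u*v - 6*v - 3
F^* omega = (-118*u^3 + 69*u^2*v - 110*u^2 - 8*u*v^2 + 70*u*v + 6*u - 15*v^2 + 6) du + (49*u^3 - 8*u^2*v + 49*u^2 - 17*u*v - 6*v - 3) dv.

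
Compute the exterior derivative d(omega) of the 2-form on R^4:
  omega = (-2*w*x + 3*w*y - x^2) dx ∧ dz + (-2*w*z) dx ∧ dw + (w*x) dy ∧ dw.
d(omega) = (-3*w) dx ∧ dy ∧ dz + (2*w - 2*x + 3*y) dx ∧ dz ∧ dw + (w) dx ∧ dy ∧ dw

For a 2-form omega = sum_{i<j} g_{ij} dx_i ∧ dx_j, the exterior derivative is
  d(omega) = sum_{i<j} d(g_{ij}) ∧ dx_i ∧ dx_j = sum_{i<j, k} (∂g_{ij}/∂x_k) dx_k ∧ dx_i ∧ dx_j.
Expand each term, using dx_k ∧ dx_i ∧ dx_j = sgn(permutation) dx_{(a)} ∧ dx_{(b)} ∧ dx_{(c)} with (a < b < c) sorted:
  d(-2*w*x + 3*w*y - x^2) includes (∂/∂y)(-2*w*x + 3*w*y - x^2) dy = (3*w) dy, which multiplied by dx ∧ dz gives (-3*w) dx ∧ dy ∧ dz
  d(-2*w*x + 3*w*y - x^2) includes (∂/∂w)(-2*w*x + 3*w*y - x^2) dw = (-2*x + 3*y) dw, which multiplied by dx ∧ dz gives (-2*x + 3*y) dx ∧ dz ∧ dw
  d(-2*w*z) includes (∂/∂z)(-2*w*z) dz = (-2*w) dz, which multiplied by dx ∧ dw gives (2*w) dx ∧ dz ∧ dw
  d(w*x) includes (∂/∂x)(w*x) dx = (w) dx, which multiplied by dy ∧ dw gives (w) dx ∧ dy ∧ dw
Collecting like 3-forms: d(omega) = (-3*w) dx ∧ dy ∧ dz + (2*w - 2*x + 3*y) dx ∧ dz ∧ dw + (w) dx ∧ dy ∧ dw.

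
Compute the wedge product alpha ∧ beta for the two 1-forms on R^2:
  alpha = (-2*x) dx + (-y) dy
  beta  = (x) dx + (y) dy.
alpha ∧ beta = (-x*y) dx ∧ dy

Distribute the wedge, using dx_i ∧ dx_j = -dx_j ∧ dx_i and dx_i ∧ dx_i = 0. For each pair (i, j) with i < j, the coefficient of dx_i ∧ dx_j in alpha ∧ beta is (alpha_i * beta_j - alpha_j * beta_i). Collecting: alpha ∧ beta = (-x*y) dx ∧ dy.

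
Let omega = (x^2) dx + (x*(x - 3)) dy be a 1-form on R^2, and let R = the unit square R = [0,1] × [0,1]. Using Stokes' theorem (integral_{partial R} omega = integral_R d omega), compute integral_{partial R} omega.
integral_(partial R) omega = -2

Stokes: integral_partial_R omega = integral_R d omega with d omega = (∂Q/∂x - ∂P/∂y) dx ∧ dy.
  ∂Q/∂x = 2*x - 3
  ∂P/∂y = 0
  integrand = ∂Q/∂x - ∂P/∂y = 2*x - 3.
Integrating over R: integral_0^1 integral_0^1 (2*x - 3) dx dy = -2.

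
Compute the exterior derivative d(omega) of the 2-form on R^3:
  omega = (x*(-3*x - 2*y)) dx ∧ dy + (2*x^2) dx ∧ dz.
d(omega) = 0

For a 2-form omega = sum_{i<j} g_{ij} dx_i ∧ dx_j, the exterior derivative is
  d(omega) = sum_{i<j} d(g_{ij}) ∧ dx_i ∧ dx_j = sum_{i<j, k} (∂g_{ij}/∂x_k) dx_k ∧ dx_i ∧ dx_j.
Expand each term, using dx_k ∧ dx_i ∧ dx_j = sgn(permutation) dx_{(a)} ∧ dx_{(b)} ∧ dx_{(c)} with (a < b < c) sorted:

Collecting like 3-forms: d(omega) = 0.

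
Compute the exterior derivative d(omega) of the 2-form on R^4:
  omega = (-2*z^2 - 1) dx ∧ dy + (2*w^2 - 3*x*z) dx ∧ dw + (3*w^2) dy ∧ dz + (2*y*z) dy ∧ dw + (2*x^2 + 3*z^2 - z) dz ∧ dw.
d(omega) = (-4*z) dx ∧ dy ∧ dz + (7*x) dx ∧ dz ∧ dw + (6*w - 2*y) dy ∧ dz ∧ dw

For a 2-form omega = sum_{i<j} g_{ij} dx_i ∧ dx_j, the exterior derivative is
  d(omega) = sum_{i<j} d(g_{ij}) ∧ dx_i ∧ dx_j = sum_{i<j, k} (∂g_{ij}/∂x_k) dx_k ∧ dx_i ∧ dx_j.
Expand each term, using dx_k ∧ dx_i ∧ dx_j = sgn(permutation) dx_{(a)} ∧ dx_{(b)} ∧ dx_{(c)} with (a < b < c) sorted:
  d(-2*z^2 - 1) includes (∂/∂z)(-2*z^2 - 1) dz = (-4*z) dz, which multiplied by dx ∧ dy gives (-4*z) dx ∧ dy ∧ dz
  d(2*w^2 - 3*x*z) includes (∂/∂z)(2*w^2 - 3*x*z) dz = (-3*x) dz, which multiplied by dx ∧ dw gives (3*x) dx ∧ dz ∧ dw
  d(3*w^2) includes (∂/∂w)(3*w^2) dw = (6*w) dw, which multiplied by dy ∧ dz gives (6*w) dy ∧ dz ∧ dw
  d(2*y*z) includes (∂/∂z)(2*y*z) dz = (2*y) dz, which multiplied by dy ∧ dw gives (-2*y) dy ∧ dz ∧ dw
  d(2*x^2 + 3*z^2 - z) includes (∂/∂x)(2*x^2 + 3*z^2 - z) dx = (4*x) dx, which multiplied by dz ∧ dw gives (4*x) dx ∧ dz ∧ dw
Collecting like 3-forms: d(omega) = (-4*z) dx ∧ dy ∧ dz + (7*x) dx ∧ dz ∧ dw + (6*w - 2*y) dy ∧ dz ∧ dw.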